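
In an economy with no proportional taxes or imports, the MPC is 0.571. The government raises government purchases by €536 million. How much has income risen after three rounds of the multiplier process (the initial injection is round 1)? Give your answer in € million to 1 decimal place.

Round 1 adds ΔG = €536 million; each later round is MPC = 0.571 times the previous.
After 3 rounds: 536 + 306.056 + 174.757976 = ΔG·(1 − c^3)/(1 − c) = 536 × (1 − 0.186169411)/0.429 ≈ €1,016.8 million.

€1,016.8 million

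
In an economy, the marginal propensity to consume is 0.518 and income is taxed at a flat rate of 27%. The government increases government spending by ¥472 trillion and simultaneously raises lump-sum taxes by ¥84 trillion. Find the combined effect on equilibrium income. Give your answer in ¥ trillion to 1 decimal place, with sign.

+¥689.0 trillion

Expenditure multiplier = 1/(1 − c(1−t)) = 1/(1 − 0.518×0.73) = 1/0.62186 ≈ 1.608.
ΔG contributes k·ΔG = (+¥472 trillion) / 0.62186 ≈ +¥759 trillion.
ΔT of +¥84 trillion changes first-round spending by −c·ΔT = −¥43.512 trillion, contributing k·(−c·ΔT) = (−¥43.512 trillion) / 0.62186 ≈ −¥70 trillion.
Net ΔY = k(ΔG − c·ΔT) = (+¥428.488 trillion) / 0.62186 ≈ +¥689 trillion.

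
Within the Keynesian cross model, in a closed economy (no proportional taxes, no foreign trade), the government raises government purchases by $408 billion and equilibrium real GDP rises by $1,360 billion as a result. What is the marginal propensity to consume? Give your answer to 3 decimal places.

Implied spending multiplier k = ΔY/ΔG = 1,360/408 ≈ 3.3333.
Since k = 1/(1 − MPC), MPC = 1 − 1/k = 1 − ΔG/ΔY = 1 − 408/1,360 = 0.700.

0.700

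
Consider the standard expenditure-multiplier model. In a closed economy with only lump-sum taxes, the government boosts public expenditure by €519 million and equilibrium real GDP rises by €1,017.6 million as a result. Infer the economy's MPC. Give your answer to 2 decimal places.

0.49

Implied spending multiplier k = ΔY/ΔG = 1,017.6/519 ≈ 1.9607.
Since k = 1/(1 − MPC), MPC = 1 − 1/k = 1 − ΔG/ΔY = 1 − 519/1,017.6 ≈ 0.49.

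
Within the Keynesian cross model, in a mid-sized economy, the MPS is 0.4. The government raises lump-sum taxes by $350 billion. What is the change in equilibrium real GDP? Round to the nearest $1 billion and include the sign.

−$525 billion

MPC = 1 − MPS = 1 − 0.4 = 0.6.
A lump-sum tax change of +$350 billion shifts disposable income by −$350 billion; first-round consumption changes by −c × ΔT = −0.6 × (+$350 billion) = −$210 billion.
Expenditure multiplier = 1/(1 − MPC) = 1/(1 − 0.6) = 1/0.4 = 2.5.
The tax multiplier is −c × k = −1.5, so ΔY = k × (−c·ΔT) = (−$210 billion) / 0.4 = −$525 billion.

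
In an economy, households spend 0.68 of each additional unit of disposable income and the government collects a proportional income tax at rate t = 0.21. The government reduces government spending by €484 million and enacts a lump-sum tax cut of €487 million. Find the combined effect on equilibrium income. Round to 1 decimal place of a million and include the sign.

−€330.3 million

Expenditure multiplier = 1/(1 − c(1−t)) = 1/(1 − 0.68×0.79) = 1/0.4628 ≈ 2.161.
ΔG contributes k·ΔG = (−€484 million) / 0.4628 ≈ −€1,045.8 million.
ΔT of −€487 million changes first-round spending by −c·ΔT = +€331.16 million, contributing k·(−c·ΔT) = (+€331.16 million) / 0.4628 ≈ +€715.6 million.
Net ΔY = k(ΔG − c·ΔT) = (−€152.84 million) / 0.4628 ≈ −€330.3 million.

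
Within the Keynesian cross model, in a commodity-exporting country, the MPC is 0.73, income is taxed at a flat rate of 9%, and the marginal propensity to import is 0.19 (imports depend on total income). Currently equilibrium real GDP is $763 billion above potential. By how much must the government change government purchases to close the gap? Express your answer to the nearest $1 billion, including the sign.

−$401 billion

Spending multiplier = 1/(1 − c(1−t) + m) = 1/(1 − 0.73×0.91 + 0.19) = 1/0.5257 ≈ 1.902.
Need ΔY = −$763 billion, so ΔG = ΔY/k = (−$763 billion) × 0.5257 ≈ −$401 billion.
The government should cut government purchases by $401 billion.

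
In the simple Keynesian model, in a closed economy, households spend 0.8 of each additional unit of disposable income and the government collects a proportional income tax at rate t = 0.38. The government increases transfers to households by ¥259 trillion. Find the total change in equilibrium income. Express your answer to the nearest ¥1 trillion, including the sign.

+¥411 trillion

The transfer change shifts disposable income by +¥259 trillion, so first-round consumption changes by c·ΔTR = 0.8 × (+¥259 trillion) = +¥207.2 trillion.
Expenditure multiplier = 1/(1 − c(1−t)) = 1/(1 − 0.8×0.62) = 1/0.504 ≈ 1.984.
The transfer multiplier is c × k ≈ 1.587, so ΔY = k × (c·ΔTR) = (+¥207.2 trillion) / 0.504 ≈ +¥411 trillion.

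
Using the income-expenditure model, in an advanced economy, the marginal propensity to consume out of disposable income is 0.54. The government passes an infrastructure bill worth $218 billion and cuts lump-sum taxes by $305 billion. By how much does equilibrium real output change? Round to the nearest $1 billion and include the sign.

+$832 billion

Expenditure multiplier = 1/(1 − MPC) = 1/(1 − 0.54) = 1/0.46 ≈ 2.174.
ΔG contributes k·ΔG = (+$218 billion) / 0.46 ≈ +$473.9 billion.
ΔT of −$305 billion changes first-round spending by −c·ΔT = +$164.7 billion, contributing k·(−c·ΔT) = (+$164.7 billion) / 0.46 ≈ +$358 billion.
Net ΔY = k(ΔG − c·ΔT) = (+$382.7 billion) / 0.46 ≈ +$832 billion.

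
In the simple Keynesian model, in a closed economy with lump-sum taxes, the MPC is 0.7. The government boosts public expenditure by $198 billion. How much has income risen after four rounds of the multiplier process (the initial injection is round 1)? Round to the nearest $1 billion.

Round 1 adds ΔG = $198 billion; each later round is MPC = 0.7 times the previous.
After 4 rounds: 198 + 138.6 + 97.02 + 67.914 = ΔG·(1 − c^4)/(1 − c) = 198 × (1 − 0.2401)/0.3 ≈ $502 billion.

$502 billion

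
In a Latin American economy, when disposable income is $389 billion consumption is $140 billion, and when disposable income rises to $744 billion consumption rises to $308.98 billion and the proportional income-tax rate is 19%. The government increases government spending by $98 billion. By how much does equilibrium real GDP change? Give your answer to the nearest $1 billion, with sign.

MPC = ΔC/ΔYd = (308.98 − 140)/(744 − 389) = 168.98/355 = 0.476.
Government-spending multiplier = 1/(1 − c(1−t)) = 1/(1 − 0.476×0.81) = 1/0.61444 ≈ 1.627.
ΔY = k × ΔG = (+$98 billion) / 0.61444 ≈ +$159 billion.

+$159 billion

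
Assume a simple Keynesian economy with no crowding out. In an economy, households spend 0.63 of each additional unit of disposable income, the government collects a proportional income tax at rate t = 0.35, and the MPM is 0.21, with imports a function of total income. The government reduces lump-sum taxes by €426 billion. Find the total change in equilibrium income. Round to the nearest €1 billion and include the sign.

A lump-sum tax change of −€426 billion shifts disposable income by +€426 billion; first-round consumption changes by −c × ΔT = −0.63 × (−€426 billion) = +€268.38 billion.
Expenditure multiplier = 1/(1 − c(1−t) + m) = 1/(1 − 0.63×0.65 + 0.21) = 1/0.8005 ≈ 1.249.
The tax multiplier is −c × k ≈ −0.787, so ΔY = k × (−c·ΔT) = (+€268.38 billion) / 0.8005 ≈ +€335 billion.

+€335 billion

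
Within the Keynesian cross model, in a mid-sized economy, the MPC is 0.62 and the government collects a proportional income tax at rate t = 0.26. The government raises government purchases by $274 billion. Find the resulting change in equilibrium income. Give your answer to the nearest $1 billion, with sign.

Spending multiplier = 1/(1 − c(1−t)) = 1/(1 − 0.62×0.74) = 1/0.5412 ≈ 1.848.
ΔY = k × ΔG = (+$274 billion) / 0.5412 ≈ +$506 billion.

+$506 billion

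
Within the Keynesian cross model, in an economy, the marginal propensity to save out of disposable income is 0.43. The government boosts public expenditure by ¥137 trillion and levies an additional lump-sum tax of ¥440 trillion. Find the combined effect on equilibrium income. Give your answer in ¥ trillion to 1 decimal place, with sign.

−¥264.7 trillion

MPC = 1 − MPS = 1 − 0.43 = 0.57.
Expenditure multiplier = 1/(1 − MPC) = 1/(1 − 0.57) = 1/0.43 ≈ 2.326.
ΔG contributes k·ΔG = (+¥137 trillion) / 0.43 ≈ +¥318.6 trillion.
ΔT of +¥440 trillion changes first-round spending by −c·ΔT = −¥250.8 trillion, contributing k·(−c·ΔT) = (−¥250.8 trillion) / 0.43 ≈ −¥583.3 trillion.
Net ΔY = k(ΔG − c·ΔT) = (−¥113.8 trillion) / 0.43 ≈ −¥264.7 trillion.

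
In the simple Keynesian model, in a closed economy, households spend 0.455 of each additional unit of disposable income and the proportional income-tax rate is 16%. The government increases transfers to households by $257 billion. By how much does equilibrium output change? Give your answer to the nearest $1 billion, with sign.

+$189 billion

The transfer change shifts disposable income by +$257 billion, so first-round consumption changes by c·ΔTR = 0.455 × (+$257 billion) = +$116.935 billion.
Expenditure multiplier = 1/(1 − c(1−t)) = 1/(1 − 0.455×0.84) = 1/0.6178 ≈ 1.619.
The transfer multiplier is c × k ≈ 0.736, so ΔY = k × (c·ΔTR) = (+$116.935 billion) / 0.6178 ≈ +$189 billion.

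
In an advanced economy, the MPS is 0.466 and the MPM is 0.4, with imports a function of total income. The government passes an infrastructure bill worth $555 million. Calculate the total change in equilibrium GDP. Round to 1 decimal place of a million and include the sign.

MPC = 1 − MPS = 1 − 0.466 = 0.534.
Government-spending multiplier = 1/(1 − c + m) = 1/(1 − 0.534 + 0.4) = 1/0.866 ≈ 1.155.
ΔY = k × ΔG = (+$555 million) / 0.866 ≈ +$640.9 million.

+$640.9 million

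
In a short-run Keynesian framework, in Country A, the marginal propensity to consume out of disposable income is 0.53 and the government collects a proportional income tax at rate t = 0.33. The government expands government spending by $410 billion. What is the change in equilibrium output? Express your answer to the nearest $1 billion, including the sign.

Government-spending multiplier = 1/(1 − c(1−t)) = 1/(1 − 0.53×0.67) = 1/0.6449 ≈ 1.551.
ΔY = k × ΔG = (+$410 billion) / 0.6449 ≈ +$636 billion.

+$636 billion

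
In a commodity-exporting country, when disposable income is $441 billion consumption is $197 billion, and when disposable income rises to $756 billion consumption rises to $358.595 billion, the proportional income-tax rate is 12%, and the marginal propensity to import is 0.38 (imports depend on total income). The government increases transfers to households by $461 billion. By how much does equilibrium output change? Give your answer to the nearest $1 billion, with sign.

+$255 billion

MPC = ΔC/ΔYd = (358.595 − 197)/(756 − 441) = 161.595/315 = 0.513.
The transfer change shifts disposable income by +$461 billion, so first-round consumption changes by c·ΔTR = 0.513 × (+$461 billion) = +$236.493 billion.
Expenditure multiplier = 1/(1 − c(1−t) + m) = 1/(1 − 0.513×0.88 + 0.38) = 1/0.92856 ≈ 1.077.
The transfer multiplier is c × k ≈ 0.552, so ΔY = k × (c·ΔTR) = (+$236.493 billion) / 0.92856 ≈ +$255 billion.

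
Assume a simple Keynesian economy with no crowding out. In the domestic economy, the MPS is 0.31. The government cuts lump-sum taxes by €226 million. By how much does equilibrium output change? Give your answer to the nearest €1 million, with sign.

MPC = 1 − MPS = 1 − 0.31 = 0.69.
A lump-sum tax change of −€226 million shifts disposable income by +€226 million; first-round consumption changes by −c × ΔT = −0.69 × (−€226 million) = +€155.94 million.
Expenditure multiplier = 1/(1 − MPC) = 1/(1 − 0.69) = 1/0.31 ≈ 3.226.
The tax multiplier is −c × k ≈ −2.226, so ΔY = k × (−c·ΔT) = (+€155.94 million) / 0.31 ≈ +€503 million.

+€503 million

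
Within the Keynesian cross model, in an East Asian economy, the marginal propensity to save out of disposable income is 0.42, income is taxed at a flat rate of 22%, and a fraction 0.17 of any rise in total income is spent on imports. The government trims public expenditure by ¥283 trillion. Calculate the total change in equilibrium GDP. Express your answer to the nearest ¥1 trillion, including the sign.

MPC = 1 − MPS = 1 − 0.42 = 0.58.
Government-spending multiplier = 1/(1 − c(1−t) + m) = 1/(1 − 0.58×0.78 + 0.17) = 1/0.7176 ≈ 1.394.
ΔY = k × ΔG = (−¥283 trillion) / 0.7176 ≈ −¥394 trillion.

−¥394 trillion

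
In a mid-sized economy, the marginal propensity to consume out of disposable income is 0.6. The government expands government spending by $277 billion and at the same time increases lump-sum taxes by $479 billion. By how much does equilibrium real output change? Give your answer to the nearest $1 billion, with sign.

−$26 billion

Expenditure multiplier = 1/(1 − MPC) = 1/(1 − 0.6) = 1/0.4 = 2.5.
ΔG contributes k·ΔG = (+$277 billion) / 0.4 = +$692.5 billion.
ΔT of +$479 billion changes first-round spending by −c·ΔT = −$287.4 billion, contributing k·(−c·ΔT) = (−$287.4 billion) / 0.4 = −$718.5 billion.
Net ΔY = k(ΔG − c·ΔT) = (−$10.4 billion) / 0.4 = −$26 billion.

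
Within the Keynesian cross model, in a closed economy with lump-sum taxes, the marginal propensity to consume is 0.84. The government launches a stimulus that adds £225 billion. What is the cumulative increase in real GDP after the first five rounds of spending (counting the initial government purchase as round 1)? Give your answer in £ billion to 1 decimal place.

£818.1 billion

Round 1 adds ΔG = £225 billion; each later round is MPC = 0.84 times the previous.
After 5 rounds: 225 + 189 + 158.76 + 133.3584 + 112.021056 = ΔG·(1 − c^5)/(1 − c) = 225 × (1 − 0.4182119424)/0.16 ≈ £818.1 billion.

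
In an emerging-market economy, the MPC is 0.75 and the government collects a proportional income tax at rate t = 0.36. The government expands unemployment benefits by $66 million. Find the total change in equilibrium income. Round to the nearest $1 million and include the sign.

+$95 million

The transfer change shifts disposable income by +$66 million, so first-round consumption changes by c·ΔTR = 0.75 × (+$66 million) = +$49.5 million.
Expenditure multiplier = 1/(1 − c(1−t)) = 1/(1 − 0.75×0.64) = 1/0.52 ≈ 1.923.
The transfer multiplier is c × k ≈ 1.442, so ΔY = k × (c·ΔTR) = (+$49.5 million) / 0.52 ≈ +$95 million.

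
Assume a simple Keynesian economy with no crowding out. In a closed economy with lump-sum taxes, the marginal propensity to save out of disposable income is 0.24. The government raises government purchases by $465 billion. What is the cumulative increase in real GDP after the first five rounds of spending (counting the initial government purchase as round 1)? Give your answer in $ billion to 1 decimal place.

$1,446.2 billion

MPC = 1 − MPS = 1 − 0.24 = 0.76.
Round 1 adds ΔG = $465 billion; each later round is MPC = 0.76 times the previous.
After 5 rounds: 465 + 353.4 + 268.584 + 204.12384 + 155.1341184 = ΔG·(1 − c^5)/(1 − c) = 465 × (1 − 0.2535525376)/0.24 ≈ $1,446.2 billion.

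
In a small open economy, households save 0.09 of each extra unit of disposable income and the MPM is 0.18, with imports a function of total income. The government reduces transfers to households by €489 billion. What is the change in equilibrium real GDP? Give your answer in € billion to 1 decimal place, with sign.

MPC = 1 − MPS = 1 − 0.09 = 0.91.
The transfer change shifts disposable income by −€489 billion, so first-round consumption changes by c·ΔTR = 0.91 × (−€489 billion) = −€444.99 billion.
Expenditure multiplier = 1/(1 − c + m) = 1/(1 − 0.91 + 0.18) = 1/0.27 ≈ 3.704.
The transfer multiplier is c × k ≈ 3.37, so ΔY = k × (c·ΔTR) = (−€444.99 billion) / 0.27 ≈ −€1,648.1 billion.

−€1,648.1 billion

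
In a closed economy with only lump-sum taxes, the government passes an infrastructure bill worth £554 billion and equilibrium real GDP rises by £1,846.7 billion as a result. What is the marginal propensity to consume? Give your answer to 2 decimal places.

0.70

Implied spending multiplier k = ΔY/ΔG = 1,846.7/554 ≈ 3.3334.
Since k = 1/(1 − MPC), MPC = 1 − 1/k = 1 − ΔG/ΔY = 1 − 554/1,846.7 ≈ 0.70.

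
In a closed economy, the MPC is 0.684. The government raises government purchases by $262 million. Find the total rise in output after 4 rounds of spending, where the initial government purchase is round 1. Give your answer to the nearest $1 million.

Round 1 adds ΔG = $262 million; each later round is MPC = 0.684 times the previous.
After 4 rounds: 262 + 179.208 + 122.578272 + 83.843538048 = ΔG·(1 − c^4)/(1 − c) = 262 × (1 − 0.218889236736)/0.316 ≈ $648 million.

$648 million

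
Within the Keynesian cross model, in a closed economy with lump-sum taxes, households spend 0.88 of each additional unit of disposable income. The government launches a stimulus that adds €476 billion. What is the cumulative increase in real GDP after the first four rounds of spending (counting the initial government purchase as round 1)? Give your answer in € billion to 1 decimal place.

€1,587.9 billion

Round 1 adds ΔG = €476 billion; each later round is MPC = 0.88 times the previous.
After 4 rounds: 476 + 418.88 + 368.6144 + 324.380672 = ΔG·(1 − c^4)/(1 − c) = 476 × (1 − 0.59969536)/0.12 ≈ €1,587.9 billion.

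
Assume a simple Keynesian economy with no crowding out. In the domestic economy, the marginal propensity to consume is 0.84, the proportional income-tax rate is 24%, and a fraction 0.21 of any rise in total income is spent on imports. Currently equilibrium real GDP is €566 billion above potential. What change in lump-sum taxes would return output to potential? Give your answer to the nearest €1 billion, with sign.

+€385 billion

Spending multiplier = 1/(1 − c(1−t) + m) = 1/(1 − 0.84×0.76 + 0.21) = 1/0.5716 ≈ 1.749.
Tax multiplier = −c·k = −0.84/0.5716 ≈ −1.47. Need ΔY = −€566 billion, so ΔT = ΔY/(−c·k) = −(−€566 billion) × 0.5716 / 0.84 ≈ +€385 billion.
The government should raise lump-sum taxes by €385 billion.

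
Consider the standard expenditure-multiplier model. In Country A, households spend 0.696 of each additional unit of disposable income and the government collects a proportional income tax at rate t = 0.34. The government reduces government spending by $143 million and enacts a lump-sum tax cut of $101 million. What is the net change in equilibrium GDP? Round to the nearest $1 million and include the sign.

Expenditure multiplier = 1/(1 − c(1−t)) = 1/(1 − 0.696×0.66) = 1/0.54064 ≈ 1.85.
ΔG contributes k·ΔG = (−$143 million) / 0.54064 ≈ −$264.5 million.
ΔT of −$101 million changes first-round spending by −c·ΔT = +$70.296 million, contributing k·(−c·ΔT) = (+$70.296 million) / 0.54064 ≈ +$130 million.
Net ΔY = k(ΔG − c·ΔT) = (−$72.704 million) / 0.54064 ≈ −$134 million.

−$134 million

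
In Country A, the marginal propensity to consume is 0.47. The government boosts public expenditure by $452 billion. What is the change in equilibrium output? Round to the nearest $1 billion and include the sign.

Government-spending multiplier = 1/(1 − MPC) = 1/(1 − 0.47) = 1/0.53 ≈ 1.887.
ΔY = k × ΔG = (+$452 billion) / 0.53 ≈ +$853 billion.

+$853 billion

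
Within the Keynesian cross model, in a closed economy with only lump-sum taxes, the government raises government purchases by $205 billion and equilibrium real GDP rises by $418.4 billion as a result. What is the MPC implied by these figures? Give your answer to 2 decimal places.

0.51

Implied spending multiplier k = ΔY/ΔG = 418.4/205 ≈ 2.041.
Since k = 1/(1 − MPC), MPC = 1 − 1/k = 1 − ΔG/ΔY = 1 − 205/418.4 ≈ 0.51.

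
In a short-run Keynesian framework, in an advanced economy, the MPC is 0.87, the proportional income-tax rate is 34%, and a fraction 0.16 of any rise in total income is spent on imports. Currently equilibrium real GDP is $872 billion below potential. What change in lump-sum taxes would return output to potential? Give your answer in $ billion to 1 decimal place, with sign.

Spending multiplier = 1/(1 − c(1−t) + m) = 1/(1 − 0.87×0.66 + 0.16) = 1/0.5858 ≈ 1.707.
Tax multiplier = −c·k = −0.87/0.5858 ≈ −1.485. Need ΔY = +$872 billion, so ΔT = ΔY/(−c·k) = −(+$872 billion) × 0.5858 / 0.87 ≈ −$587.1 billion.
The government should cut lump-sum taxes by $587.1 billion.

−$587.1 billion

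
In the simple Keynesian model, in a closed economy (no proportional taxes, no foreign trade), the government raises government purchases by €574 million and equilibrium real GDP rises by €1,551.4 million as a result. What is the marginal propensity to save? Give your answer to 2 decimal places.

0.37

Implied spending multiplier k = ΔY/ΔG = 1,551.4/574 ≈ 2.7028.
Since k = 1/(1 − MPC), MPC = 1 − 1/k = 1 − ΔG/ΔY = 1 − 574/1,551.4 ≈ 0.63.
MPS = 1 − MPC = 0.37.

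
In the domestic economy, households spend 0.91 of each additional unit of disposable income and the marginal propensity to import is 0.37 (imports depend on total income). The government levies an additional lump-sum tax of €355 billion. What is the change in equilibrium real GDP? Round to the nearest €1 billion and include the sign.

A lump-sum tax change of +€355 billion shifts disposable income by −€355 billion; first-round consumption changes by −c × ΔT = −0.91 × (+€355 billion) = −€323.05 billion.
Expenditure multiplier = 1/(1 − c + m) = 1/(1 − 0.91 + 0.37) = 1/0.46 ≈ 2.174.
The tax multiplier is −c × k ≈ −1.978, so ΔY = k × (−c·ΔT) = (−€323.05 billion) / 0.46 ≈ −€702 billion.

−€702 billion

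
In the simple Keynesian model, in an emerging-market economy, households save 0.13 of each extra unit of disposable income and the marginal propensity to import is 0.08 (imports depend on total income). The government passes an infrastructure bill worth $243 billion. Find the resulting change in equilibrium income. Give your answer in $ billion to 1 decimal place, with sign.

+$1,157.1 billion

MPC = 1 − MPS = 1 − 0.13 = 0.87.
Government-spending multiplier = 1/(1 − c + m) = 1/(1 − 0.87 + 0.08) = 1/0.21 ≈ 4.762.
ΔY = k × ΔG = (+$243 billion) / 0.21 ≈ +$1,157.1 billion.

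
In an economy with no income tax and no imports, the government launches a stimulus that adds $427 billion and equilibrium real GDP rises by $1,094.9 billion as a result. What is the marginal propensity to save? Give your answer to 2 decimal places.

Implied spending multiplier k = ΔY/ΔG = 1,094.9/427 ≈ 2.5642.
Since k = 1/(1 − MPC), MPC = 1 − 1/k = 1 − ΔG/ΔY = 1 − 427/1,094.9 ≈ 0.61.
MPS = 1 − MPC = 0.39.

0.39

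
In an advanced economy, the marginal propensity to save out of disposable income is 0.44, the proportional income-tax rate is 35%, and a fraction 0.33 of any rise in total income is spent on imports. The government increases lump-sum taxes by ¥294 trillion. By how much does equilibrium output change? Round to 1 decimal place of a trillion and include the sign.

MPC = 1 − MPS = 1 − 0.44 = 0.56.
A lump-sum tax change of +¥294 trillion shifts disposable income by −¥294 trillion; first-round consumption changes by −c × ΔT = −0.56 × (+¥294 trillion) = −¥164.64 trillion.
Expenditure multiplier = 1/(1 − c(1−t) + m) = 1/(1 − 0.56×0.65 + 0.33) = 1/0.966 ≈ 1.035.
The tax multiplier is −c × k ≈ −0.58, so ΔY = k × (−c·ΔT) = (−¥164.64 trillion) / 0.966 ≈ −¥170.4 trillion.

−¥170.4 trillion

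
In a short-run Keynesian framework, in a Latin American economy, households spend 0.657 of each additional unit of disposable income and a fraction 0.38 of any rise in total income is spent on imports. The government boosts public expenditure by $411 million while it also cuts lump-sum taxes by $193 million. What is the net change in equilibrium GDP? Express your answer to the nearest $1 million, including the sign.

Expenditure multiplier = 1/(1 − c + m) = 1/(1 − 0.657 + 0.38) = 1/0.723 ≈ 1.383.
ΔG contributes k·ΔG = (+$411 million) / 0.723 ≈ +$568.5 million.
ΔT of −$193 million changes first-round spending by −c·ΔT = +$126.801 million, contributing k·(−c·ΔT) = (+$126.801 million) / 0.723 ≈ +$175.4 million.
Net ΔY = k(ΔG − c·ΔT) = (+$537.801 million) / 0.723 ≈ +$744 million.

+$744 million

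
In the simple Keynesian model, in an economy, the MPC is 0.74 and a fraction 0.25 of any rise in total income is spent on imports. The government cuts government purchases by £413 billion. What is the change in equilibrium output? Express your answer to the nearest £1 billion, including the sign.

−£810 billion

Government-spending multiplier = 1/(1 − c + m) = 1/(1 − 0.74 + 0.25) = 1/0.51 ≈ 1.961.
ΔY = k × ΔG = (−£413 billion) / 0.51 ≈ −£810 billion.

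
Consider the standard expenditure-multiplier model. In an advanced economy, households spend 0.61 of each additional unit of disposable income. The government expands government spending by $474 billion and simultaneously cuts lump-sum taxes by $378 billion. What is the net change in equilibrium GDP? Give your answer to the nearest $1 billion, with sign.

+$1,807 billion

Expenditure multiplier = 1/(1 − MPC) = 1/(1 − 0.61) = 1/0.39 ≈ 2.564.
ΔG contributes k·ΔG = (+$474 billion) / 0.39 ≈ +$1,215.4 billion.
ΔT of −$378 billion changes first-round spending by −c·ΔT = +$230.58 billion, contributing k·(−c·ΔT) = (+$230.58 billion) / 0.39 ≈ +$591.2 billion.
Net ΔY = k(ΔG − c·ΔT) = (+$704.58 billion) / 0.39 ≈ +$1,807 billion.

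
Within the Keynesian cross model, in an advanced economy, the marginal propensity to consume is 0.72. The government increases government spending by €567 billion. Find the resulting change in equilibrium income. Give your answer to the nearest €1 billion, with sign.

Expenditure multiplier = 1/(1 − MPC) = 1/(1 − 0.72) = 1/0.28 ≈ 3.571.
ΔY = k × ΔG = (+€567 billion) / 0.28 = +€2,025 billion.

+€2,025 billion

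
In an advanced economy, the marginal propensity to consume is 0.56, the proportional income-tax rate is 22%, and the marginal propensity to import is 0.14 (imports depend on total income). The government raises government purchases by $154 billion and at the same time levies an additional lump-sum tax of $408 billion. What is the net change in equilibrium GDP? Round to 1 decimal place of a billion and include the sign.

Expenditure multiplier = 1/(1 − c(1−t) + m) = 1/(1 − 0.56×0.78 + 0.14) = 1/0.7032 ≈ 1.422.
ΔG contributes k·ΔG = (+$154 billion) / 0.7032 ≈ +$219 billion.
ΔT of +$408 billion changes first-round spending by −c·ΔT = −$228.48 billion, contributing k·(−c·ΔT) = (−$228.48 billion) / 0.7032 ≈ −$324.9 billion.
Net ΔY = k(ΔG − c·ΔT) = (−$74.48 billion) / 0.7032 ≈ −$105.9 billion.

−$105.9 billion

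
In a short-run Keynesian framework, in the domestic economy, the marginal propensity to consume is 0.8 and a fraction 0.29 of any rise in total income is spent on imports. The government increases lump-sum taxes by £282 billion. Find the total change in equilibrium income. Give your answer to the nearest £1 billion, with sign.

−£460 billion

A lump-sum tax change of +£282 billion shifts disposable income by −£282 billion; first-round consumption changes by −c × ΔT = −0.8 × (+£282 billion) = −£225.6 billion.
Expenditure multiplier = 1/(1 − c + m) = 1/(1 − 0.8 + 0.29) = 1/0.49 ≈ 2.041.
The tax multiplier is −c × k ≈ −1.633, so ΔY = k × (−c·ΔT) = (−£225.6 billion) / 0.49 ≈ −£460 billion.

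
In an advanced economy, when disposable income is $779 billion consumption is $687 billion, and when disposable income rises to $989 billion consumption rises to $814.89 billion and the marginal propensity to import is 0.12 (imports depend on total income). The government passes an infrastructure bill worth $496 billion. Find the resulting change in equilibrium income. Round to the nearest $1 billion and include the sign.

+$971 billion

MPC = ΔC/ΔYd = (814.89 − 687)/(989 − 779) = 127.89/210 = 0.609.
Expenditure multiplier = 1/(1 − c + m) = 1/(1 − 0.609 + 0.12) = 1/0.511 ≈ 1.957.
ΔY = k × ΔG = (+$496 billion) / 0.511 ≈ +$971 billion.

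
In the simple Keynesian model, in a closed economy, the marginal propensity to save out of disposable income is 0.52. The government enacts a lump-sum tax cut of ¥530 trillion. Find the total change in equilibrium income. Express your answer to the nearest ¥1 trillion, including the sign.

MPC = 1 − MPS = 1 − 0.52 = 0.48.
A lump-sum tax change of −¥530 trillion shifts disposable income by +¥530 trillion; first-round consumption changes by −c × ΔT = −0.48 × (−¥530 trillion) = +¥254.4 trillion.
Expenditure multiplier = 1/(1 − MPC) = 1/(1 − 0.48) = 1/0.52 ≈ 1.923.
The tax multiplier is −c × k ≈ −0.923, so ΔY = k × (−c·ΔT) = (+¥254.4 trillion) / 0.52 ≈ +¥489 trillion.

+¥489 trillion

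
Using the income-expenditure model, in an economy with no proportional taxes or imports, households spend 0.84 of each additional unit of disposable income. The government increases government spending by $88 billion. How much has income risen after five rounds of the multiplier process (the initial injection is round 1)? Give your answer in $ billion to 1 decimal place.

Round 1 adds ΔG = $88 billion; each later round is MPC = 0.84 times the previous.
After 5 rounds: 88 + 73.92 + 62.0928 + 52.157952 + 43.81267968 = ΔG·(1 − c^5)/(1 − c) = 88 × (1 − 0.4182119424)/0.16 ≈ $320 billion.

$320.0 billion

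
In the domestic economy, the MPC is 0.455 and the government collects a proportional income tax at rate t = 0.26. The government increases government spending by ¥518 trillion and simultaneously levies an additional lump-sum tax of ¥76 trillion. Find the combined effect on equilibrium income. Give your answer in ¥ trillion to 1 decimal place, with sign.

Expenditure multiplier = 1/(1 − c(1−t)) = 1/(1 − 0.455×0.74) = 1/0.6633 ≈ 1.508.
ΔG contributes k·ΔG = (+¥518 trillion) / 0.6633 ≈ +¥780.9 trillion.
ΔT of +¥76 trillion changes first-round spending by −c·ΔT = −¥34.58 trillion, contributing k·(−c·ΔT) = (−¥34.58 trillion) / 0.6633 ≈ −¥52.1 trillion.
Net ΔY = k(ΔG − c·ΔT) = (+¥483.42 trillion) / 0.6633 ≈ +¥728.8 trillion.

+¥728.8 trillion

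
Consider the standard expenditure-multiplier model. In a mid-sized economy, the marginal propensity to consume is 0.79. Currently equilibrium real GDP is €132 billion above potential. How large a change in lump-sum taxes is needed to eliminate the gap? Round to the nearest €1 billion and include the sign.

+€35 billion

Spending multiplier = 1/(1 − MPC) = 1/(1 − 0.79) = 1/0.21 ≈ 4.762.
Tax multiplier = −c·k = −0.79/0.21 ≈ −3.762. Need ΔY = −€132 billion, so ΔT = ΔY/(−c·k) = −(−€132 billion) × 0.21 / 0.79 ≈ +€35 billion.
The government should raise lump-sum taxes by €35 billion.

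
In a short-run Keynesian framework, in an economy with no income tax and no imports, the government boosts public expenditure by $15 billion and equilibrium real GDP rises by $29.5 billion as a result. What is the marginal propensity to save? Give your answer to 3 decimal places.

0.508

Implied spending multiplier k = ΔY/ΔG = 29.5/15 ≈ 1.9667.
Since k = 1/(1 − MPC), MPC = 1 − 1/k = 1 − ΔG/ΔY = 1 − 15/29.5 ≈ 0.492.
MPS = 1 − MPC = 0.508.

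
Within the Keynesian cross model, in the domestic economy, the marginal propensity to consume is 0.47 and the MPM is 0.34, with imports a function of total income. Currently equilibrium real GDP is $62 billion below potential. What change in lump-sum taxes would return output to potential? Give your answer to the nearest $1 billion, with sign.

−$115 billion

Spending multiplier = 1/(1 − c + m) = 1/(1 − 0.47 + 0.34) = 1/0.87 ≈ 1.149.
Tax multiplier = −c·k = −0.47/0.87 ≈ −0.54. Need ΔY = +$62 billion, so ΔT = ΔY/(−c·k) = −(+$62 billion) × 0.87 / 0.47 ≈ −$115 billion.
The government should cut lump-sum taxes by $115 billion.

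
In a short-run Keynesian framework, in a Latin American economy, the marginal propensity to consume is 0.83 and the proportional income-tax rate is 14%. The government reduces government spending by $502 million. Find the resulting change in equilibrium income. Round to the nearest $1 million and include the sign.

Government-spending multiplier = 1/(1 − c(1−t)) = 1/(1 − 0.83×0.86) = 1/0.2862 ≈ 3.494.
ΔY = k × ΔG = (−$502 million) / 0.2862 ≈ −$1,754 million.

−$1,754 million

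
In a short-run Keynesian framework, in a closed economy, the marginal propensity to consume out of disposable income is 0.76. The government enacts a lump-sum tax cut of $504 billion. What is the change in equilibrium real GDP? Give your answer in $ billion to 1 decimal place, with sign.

A lump-sum tax change of −$504 billion shifts disposable income by +$504 billion; first-round consumption changes by −c × ΔT = −0.76 × (−$504 billion) = +$383.04 billion.
Expenditure multiplier = 1/(1 − MPC) = 1/(1 − 0.76) = 1/0.24 ≈ 4.167.
The tax multiplier is −c × k ≈ −3.167, so ΔY = k × (−c·ΔT) = (+$383.04 billion) / 0.24 = +$1,596 billion.

+$1,596.0 billion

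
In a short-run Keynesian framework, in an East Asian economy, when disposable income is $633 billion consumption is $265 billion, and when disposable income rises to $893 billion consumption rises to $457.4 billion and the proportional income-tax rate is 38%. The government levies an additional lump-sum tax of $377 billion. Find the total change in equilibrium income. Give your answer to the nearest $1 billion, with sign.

−$515 billion

MPC = ΔC/ΔYd = (457.4 − 265)/(893 − 633) = 192.4/260 = 0.74.
A lump-sum tax change of +$377 billion shifts disposable income by −$377 billion; first-round consumption changes by −c × ΔT = −0.74 × (+$377 billion) = −$278.98 billion.
Expenditure multiplier = 1/(1 − c(1−t)) = 1/(1 − 0.74×0.62) = 1/0.5412 ≈ 1.848.
The tax multiplier is −c × k ≈ −1.367, so ΔY = k × (−c·ΔT) = (−$278.98 billion) / 0.5412 ≈ −$515 billion.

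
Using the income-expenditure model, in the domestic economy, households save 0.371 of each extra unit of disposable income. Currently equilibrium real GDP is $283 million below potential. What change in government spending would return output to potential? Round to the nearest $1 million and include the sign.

MPC = 1 − MPS = 1 − 0.371 = 0.629.
Spending multiplier = 1/(1 − MPC) = 1/(1 − 0.629) = 1/0.371 ≈ 2.695.
Need ΔY = +$283 million, so ΔG = ΔY/k = (+$283 million) × 0.371 ≈ +$105 million.
The government should increase government spending by $105 million.

+$105 million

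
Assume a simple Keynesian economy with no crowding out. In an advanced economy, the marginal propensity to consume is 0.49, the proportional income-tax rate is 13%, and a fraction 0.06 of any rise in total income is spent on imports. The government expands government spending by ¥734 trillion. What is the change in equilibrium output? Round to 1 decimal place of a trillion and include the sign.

+¥1,158.3 trillion

Spending multiplier = 1/(1 − c(1−t) + m) = 1/(1 − 0.49×0.87 + 0.06) = 1/0.6337 ≈ 1.578.
ΔY = k × ΔG = (+¥734 trillion) / 0.6337 ≈ +¥1,158.3 trillion.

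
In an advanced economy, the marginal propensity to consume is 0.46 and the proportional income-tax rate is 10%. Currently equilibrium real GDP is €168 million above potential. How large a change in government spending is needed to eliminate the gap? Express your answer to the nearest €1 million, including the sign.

−€98 million

Spending multiplier = 1/(1 − c(1−t)) = 1/(1 − 0.46×0.9) = 1/0.586 ≈ 1.706.
Need ΔY = −€168 million, so ΔG = ΔY/k = (−€168 million) × 0.586 ≈ −€98 million.
The government should cut government spending by €98 million.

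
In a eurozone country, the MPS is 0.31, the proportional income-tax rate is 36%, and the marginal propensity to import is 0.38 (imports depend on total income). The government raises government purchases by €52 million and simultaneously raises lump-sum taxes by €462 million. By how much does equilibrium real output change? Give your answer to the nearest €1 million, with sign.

MPC = 1 − MPS = 1 − 0.31 = 0.69.
Expenditure multiplier = 1/(1 − c(1−t) + m) = 1/(1 − 0.69×0.64 + 0.38) = 1/0.9384 ≈ 1.066.
ΔG contributes k·ΔG = (+€52 million) / 0.9384 ≈ +€55.4 million.
ΔT of +€462 million changes first-round spending by −c·ΔT = −€318.78 million, contributing k·(−c·ΔT) = (−€318.78 million) / 0.9384 ≈ −€339.7 million.
Net ΔY = k(ΔG − c·ΔT) = (−€266.78 million) / 0.9384 ≈ −€284 million.

−€284 million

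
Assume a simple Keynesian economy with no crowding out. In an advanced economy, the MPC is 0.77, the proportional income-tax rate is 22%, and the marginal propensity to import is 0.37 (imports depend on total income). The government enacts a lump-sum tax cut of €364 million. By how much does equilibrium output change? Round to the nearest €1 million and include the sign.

+€364 million

A lump-sum tax change of −€364 million shifts disposable income by +€364 million; first-round consumption changes by −c × ΔT = −0.77 × (−€364 million) = +€280.28 million.
Expenditure multiplier = 1/(1 − c(1−t) + m) = 1/(1 − 0.77×0.78 + 0.37) = 1/0.7694 ≈ 1.3.
The tax multiplier is −c × k ≈ −1.001, so ΔY = k × (−c·ΔT) = (+€280.28 million) / 0.7694 ≈ +€364 million.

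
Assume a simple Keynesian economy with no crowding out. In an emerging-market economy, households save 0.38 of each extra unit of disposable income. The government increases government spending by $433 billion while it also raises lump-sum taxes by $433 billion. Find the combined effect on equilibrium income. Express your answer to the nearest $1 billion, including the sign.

+$433 billion

MPC = 1 − MPS = 1 − 0.38 = 0.62.
Expenditure multiplier = 1/(1 − MPC) = 1/(1 − 0.62) = 1/0.38 ≈ 2.632.
ΔG contributes k·ΔG = (+$433 billion) / 0.38 ≈ +$1,139.5 billion.
ΔT of +$433 billion changes first-round spending by −c·ΔT = −$268.46 billion, contributing k·(−c·ΔT) = (−$268.46 billion) / 0.38 ≈ −$706.5 billion.
With ΔG = ΔT and no other leakages, the balanced-budget multiplier is 1, so ΔY = ΔG = +$433 billion.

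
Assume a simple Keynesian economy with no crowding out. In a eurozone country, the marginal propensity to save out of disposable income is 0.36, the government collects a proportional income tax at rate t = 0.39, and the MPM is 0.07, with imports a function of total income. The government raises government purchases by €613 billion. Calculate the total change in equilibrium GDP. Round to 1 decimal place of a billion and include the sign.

+€902.0 billion

MPC = 1 − MPS = 1 − 0.36 = 0.64.
Spending multiplier = 1/(1 − c(1−t) + m) = 1/(1 − 0.64×0.61 + 0.07) = 1/0.6796 ≈ 1.471.
ΔY = k × ΔG = (+€613 billion) / 0.6796 ≈ +€902 billion.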